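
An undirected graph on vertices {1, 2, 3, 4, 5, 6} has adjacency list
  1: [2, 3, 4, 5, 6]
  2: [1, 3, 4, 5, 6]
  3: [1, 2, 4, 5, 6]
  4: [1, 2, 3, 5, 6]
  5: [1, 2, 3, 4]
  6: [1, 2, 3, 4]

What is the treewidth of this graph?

4

A width-4 tree decomposition is:
Bags: B1 = {1, 2, 3, 4, 5}  B2 = {1, 2, 3, 4, 6}
Tree: B1–B2
The largest bag has 5 vertices, giving width 4; this decomposition certifies tw(G) ≤ 4. For the lower bound, the 5 vertices {1, 2, 3, 4, 5} are pairwise adjacent, and any tree decomposition puts a clique entirely inside one bag — forcing width ≥ 4. Hence tw(G) = 4 exactly.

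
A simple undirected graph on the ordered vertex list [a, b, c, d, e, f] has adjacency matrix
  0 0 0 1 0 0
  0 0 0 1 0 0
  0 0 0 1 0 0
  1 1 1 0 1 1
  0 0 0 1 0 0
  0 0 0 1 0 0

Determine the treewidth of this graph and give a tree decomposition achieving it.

Treewidth 1.
Bags: B1 = {a, d}  B2 = {d, e}  B3 = {d, f}  B4 = {c, d}  B5 = {b, d}
Tree: B1–B2, B1–B3, B3–B4, B4–B5

Each bag holds 2 vertices, so the decomposition has width 1, which upper-bounds the treewidth. Any graph with an edge has treewidth ≥ 1, and G has the edge a–d. Hence tw(G) = 1 exactly.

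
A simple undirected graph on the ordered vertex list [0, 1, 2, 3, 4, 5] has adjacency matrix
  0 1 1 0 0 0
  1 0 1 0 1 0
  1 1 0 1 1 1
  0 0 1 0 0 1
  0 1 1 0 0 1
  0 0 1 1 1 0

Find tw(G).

2

A width-2 tree decomposition is:
Bags: B1 = {2, 4, 5}  B2 = {1, 2, 4}  B3 = {2, 3, 5}  B4 = {0, 1, 2}
Tree: B1–B2, B1–B3, B2–B4
The largest bag has 3 vertices, giving width 2; this decomposition certifies tw(G) ≤ 2. Conversely, {0, 1, 2} is a clique of size 3, and the vertices of any clique must share a bag in every tree decomposition; so some bag has ≥ 3 vertices and tw(G) ≥ 2. Combining the bounds, tw(G) = 2.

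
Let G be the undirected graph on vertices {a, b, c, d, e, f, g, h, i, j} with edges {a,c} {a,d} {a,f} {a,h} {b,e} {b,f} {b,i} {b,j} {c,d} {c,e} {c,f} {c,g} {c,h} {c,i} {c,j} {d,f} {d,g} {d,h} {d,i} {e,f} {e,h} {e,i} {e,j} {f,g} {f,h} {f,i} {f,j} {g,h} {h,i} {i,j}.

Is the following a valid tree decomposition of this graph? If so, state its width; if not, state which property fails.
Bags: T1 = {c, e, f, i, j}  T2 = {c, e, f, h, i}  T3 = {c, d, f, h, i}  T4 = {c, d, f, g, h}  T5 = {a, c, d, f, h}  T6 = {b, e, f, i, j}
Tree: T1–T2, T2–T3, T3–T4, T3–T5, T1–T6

Yes; width 4.

Every vertex of G appears in some bag (union = {a, b, c, d, e, f, g, h, i, j}); every edge is covered by a bag; and for each vertex v the set of bags containing v is connected in the bag tree. The decomposition is therefore valid. The largest bag has 5 vertices, so the width is 4.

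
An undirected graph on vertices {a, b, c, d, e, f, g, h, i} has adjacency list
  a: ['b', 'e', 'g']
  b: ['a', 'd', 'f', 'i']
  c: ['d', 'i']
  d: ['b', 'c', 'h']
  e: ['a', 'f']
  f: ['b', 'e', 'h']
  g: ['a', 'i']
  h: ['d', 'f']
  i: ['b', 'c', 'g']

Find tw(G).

A width-3 tree decomposition is:
Bags: B1 = {c, d, h, i}  B2 = {b, d, h, i}  B3 = {b, f, h, i}  B4 = {b, f, g, i}  B5 = {a, b, f, g}  B6 = {a, e, f, g}
Tree: B1–B2, B2–B3, B3–B4, B4–B5, B5–B6
Each bag holds 4 vertices, so the decomposition has width 3, which upper-bounds the treewidth. For the lower bound: the 4 vertex sets {c,d,h}, {i}, {b}, {a,e,f,g} are disjoint, each induces a connected subgraph, and every pair is joined by at least one edge of G. Contracting each set to a single vertex therefore yields K_{4} as a minor, and since treewidth is minor-monotone, tw(G) ≥ tw(K_{4}) = 3. Therefore the treewidth is 3.

3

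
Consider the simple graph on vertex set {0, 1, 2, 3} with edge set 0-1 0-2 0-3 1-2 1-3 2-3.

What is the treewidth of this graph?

A width-3 tree decomposition is:
Bags: B1 = {0, 1, 2, 3}
Tree: (single bag)
With just one bag of size 4, the width is 4 − 1 = 3, so tw(G) ≤ 3. Conversely, {0, 1, 2, 3} is a clique of size 4, and the vertices of any clique must share a bag in every tree decomposition; so some bag has ≥ 4 vertices and tw(G) ≥ 3. The upper and lower bounds meet at 3, so that is the treewidth.

3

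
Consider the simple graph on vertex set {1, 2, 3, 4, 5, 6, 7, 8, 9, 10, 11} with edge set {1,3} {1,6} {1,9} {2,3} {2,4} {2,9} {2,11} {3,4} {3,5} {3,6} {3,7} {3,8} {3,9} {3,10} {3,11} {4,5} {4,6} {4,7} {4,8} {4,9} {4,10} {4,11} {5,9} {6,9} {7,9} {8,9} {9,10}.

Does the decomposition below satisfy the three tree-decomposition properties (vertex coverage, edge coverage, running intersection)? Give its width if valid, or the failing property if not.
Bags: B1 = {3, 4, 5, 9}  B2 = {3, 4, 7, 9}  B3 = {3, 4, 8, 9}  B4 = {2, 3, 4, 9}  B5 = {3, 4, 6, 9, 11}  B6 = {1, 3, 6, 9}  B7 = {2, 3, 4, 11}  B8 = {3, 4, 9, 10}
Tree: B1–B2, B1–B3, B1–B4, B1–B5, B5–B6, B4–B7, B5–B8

A tree decomposition must satisfy three properties: every vertex lies in some bag; for every edge, both endpoints lie together in some bag; and for every vertex, the bags containing it form a connected subtree. Here bags containing vertex 11 are not connected in the tree, so the decomposition is invalid.

No — bags containing vertex 11 are not connected in the tree.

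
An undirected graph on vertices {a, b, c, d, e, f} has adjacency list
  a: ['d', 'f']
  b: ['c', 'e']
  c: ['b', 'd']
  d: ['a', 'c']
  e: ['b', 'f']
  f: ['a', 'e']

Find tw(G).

A width-2 tree decomposition is:
Bags: B1 = {b, c, d}  B2 = {a, b, d}  B3 = {a, b, f}  B4 = {b, e, f}
Tree: B1–B2, B2–B3, B3–B4
The largest bag has 3 vertices, giving width 2; this decomposition certifies tw(G) ≤ 2. Since b–c–d–a–f–e–b is a cycle in G, G is not acyclic. Forests are exactly the graphs of treewidth ≤ 1, so tw(G) ≥ 2. Combining the bounds, tw(G) = 2.

2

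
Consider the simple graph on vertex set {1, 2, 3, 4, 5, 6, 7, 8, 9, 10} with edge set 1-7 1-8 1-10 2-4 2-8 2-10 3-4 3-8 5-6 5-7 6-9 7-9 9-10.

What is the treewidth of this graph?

2

A width-2 tree decomposition is:
Bags: B1 = {5, 6, 7}  B2 = {6, 7, 9}  B3 = {1, 7, 9}  B4 = {1, 9, 10}  B5 = {1, 8, 10}  B6 = {2, 8, 10}  B7 = {2, 3, 8}  B8 = {2, 3, 4}
Tree: B1–B2, B2–B3, B3–B4, B4–B5, B5–B6, B6–B7, B7–B8
Each bag holds 3 vertices, so the decomposition has width 2, which upper-bounds the treewidth. Since 5–6–9–7–5 is a cycle in G, G is not acyclic. Forests are exactly the graphs of treewidth ≤ 1, so tw(G) ≥ 2. Therefore the treewidth is 2.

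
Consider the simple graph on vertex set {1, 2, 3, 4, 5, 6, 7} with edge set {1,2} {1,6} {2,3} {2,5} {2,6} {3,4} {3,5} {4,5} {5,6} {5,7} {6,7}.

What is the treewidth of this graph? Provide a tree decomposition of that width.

Treewidth 2.
One optimal decomposition is:
Bags: B1 = {2, 5, 6}  B2 = {5, 6, 7}  B3 = {1, 2, 6}  B4 = {2, 3, 5}  B5 = {3, 4, 5}
Tree: B1–B2, B1–B3, B1–B4, B4–B5

The largest bag has 3 vertices, giving width 2; this decomposition certifies tw(G) ≤ 2. On the other hand G contains the 3-clique {1, 2, 6}. A clique must lie in a single bag of any decomposition, so no decomposition can have width below 2. Combining the bounds, tw(G) = 2.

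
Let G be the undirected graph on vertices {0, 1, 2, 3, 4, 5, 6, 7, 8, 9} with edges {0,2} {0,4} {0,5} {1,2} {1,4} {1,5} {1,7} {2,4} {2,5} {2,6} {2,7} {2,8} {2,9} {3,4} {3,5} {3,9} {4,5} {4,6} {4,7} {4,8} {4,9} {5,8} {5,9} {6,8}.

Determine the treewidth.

A width-3 tree decomposition is:
Bags: B1 = {2, 4, 5, 8}  B2 = {2, 4, 5, 9}  B3 = {3, 4, 5, 9}  B4 = {1, 2, 4, 5}  B5 = {2, 4, 6, 8}  B6 = {1, 2, 4, 7}  B7 = {0, 2, 4, 5}
Tree: B1–B2, B2–B3, B1–B4, B1–B5, B4–B6, B4–B7
Each bag holds 4 vertices, so the decomposition has width 3, which upper-bounds the treewidth. Conversely, {0, 2, 4, 5} is a clique of size 4, and the vertices of any clique must share a bag in every tree decomposition; so some bag has ≥ 4 vertices and tw(G) ≥ 3. Therefore the treewidth is 3.

3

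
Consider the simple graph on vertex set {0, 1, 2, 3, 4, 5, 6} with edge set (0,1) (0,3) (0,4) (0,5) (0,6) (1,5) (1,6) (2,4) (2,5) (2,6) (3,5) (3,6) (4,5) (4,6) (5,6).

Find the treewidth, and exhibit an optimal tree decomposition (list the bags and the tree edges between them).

Every bag has size at most 4, so the width is 4 − 1 = 3 and tw(G) ≤ 3. Conversely, {0, 1, 5, 6} is a clique of size 4, and the vertices of any clique must share a bag in every tree decomposition; so some bag has ≥ 4 vertices and tw(G) ≥ 3. The upper and lower bounds meet at 3, so that is the treewidth.

Treewidth 3.
One optimal decomposition is:
Bags: B1 = {0, 1, 5, 6}  B2 = {0, 4, 5, 6}  B3 = {2, 4, 5, 6}  B4 = {0, 3, 5, 6}
Tree: B1–B2, B2–B3, B2–B4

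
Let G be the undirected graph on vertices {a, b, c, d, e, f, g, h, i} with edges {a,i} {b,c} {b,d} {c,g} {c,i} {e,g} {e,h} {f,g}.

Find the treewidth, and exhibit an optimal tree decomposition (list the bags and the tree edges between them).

The largest bag has 2 vertices, giving width 1; this decomposition certifies tw(G) ≤ 1. Since G has at least one edge (e.g. c–g), it is not an edgeless graph, so tw(G) ≥ 1. Combining the bounds, tw(G) = 1.

Treewidth 1.
One such decomposition:
Bags: B1 = {c, g}  B2 = {b, c}  B3 = {f, g}  B4 = {e, g}  B5 = {e, h}  B6 = {c, i}  B7 = {a, i}  B8 = {b, d}
Tree: B1–B2, B1–B3, B1–B4, B4–B5, B2–B6, B6–B7, B2–B8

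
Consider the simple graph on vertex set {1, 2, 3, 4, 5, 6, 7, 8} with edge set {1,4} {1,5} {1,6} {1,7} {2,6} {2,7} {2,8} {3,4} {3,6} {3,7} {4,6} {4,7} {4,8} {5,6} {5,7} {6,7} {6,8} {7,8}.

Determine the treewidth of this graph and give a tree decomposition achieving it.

The largest bag has 4 vertices, giving width 3; this decomposition certifies tw(G) ≤ 3. Conversely, {2, 6, 7, 8} is a clique of size 4, and the vertices of any clique must share a bag in every tree decomposition; so some bag has ≥ 4 vertices and tw(G) ≥ 3. Combining the bounds, tw(G) = 3.

Treewidth 3.
One such decomposition:
Bags: B1 = {4, 6, 7, 8}  B2 = {1, 4, 6, 7}  B3 = {1, 5, 6, 7}  B4 = {2, 6, 7, 8}  B5 = {3, 4, 6, 7}
Tree: B1–B2, B2–B3, B1–B4, B2–B5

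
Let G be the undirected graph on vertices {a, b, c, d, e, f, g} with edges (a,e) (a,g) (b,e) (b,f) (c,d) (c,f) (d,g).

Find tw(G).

2

A width-2 tree decomposition is:
Bags: B1 = {a, b, e}  B2 = {a, b, g}  B3 = {b, d, g}  B4 = {b, c, d}  B5 = {b, c, f}
Tree: B1–B2, B2–B3, B3–B4, B4–B5
The largest bag has 3 vertices, giving width 2; this decomposition certifies tw(G) ≤ 2. The edges b–e–a–g–d–c–f–b form a cycle, so G is not a tree and its treewidth is at least 2. Hence tw(G) = 2 exactly.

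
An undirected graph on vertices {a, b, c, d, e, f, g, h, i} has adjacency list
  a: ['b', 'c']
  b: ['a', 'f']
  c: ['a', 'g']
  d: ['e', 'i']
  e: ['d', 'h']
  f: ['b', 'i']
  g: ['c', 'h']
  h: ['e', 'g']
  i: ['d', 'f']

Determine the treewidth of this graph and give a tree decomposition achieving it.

Every bag has size at most 3, so the width is 3 − 1 = 2 and tw(G) ≤ 2. The edges i–d–e–h–g–c–a–b–f–i form a cycle, so G is not a tree and its treewidth is at least 2. Therefore the treewidth is 2.

Treewidth 2.
One such decomposition:
Bags: B1 = {d, e, i}  B2 = {e, h, i}  B3 = {g, h, i}  B4 = {c, g, i}  B5 = {a, c, i}  B6 = {a, b, i}  B7 = {b, f, i}
Tree: B1–B2, B2–B3, B3–B4, B4–B5, B5–B6, B6–B7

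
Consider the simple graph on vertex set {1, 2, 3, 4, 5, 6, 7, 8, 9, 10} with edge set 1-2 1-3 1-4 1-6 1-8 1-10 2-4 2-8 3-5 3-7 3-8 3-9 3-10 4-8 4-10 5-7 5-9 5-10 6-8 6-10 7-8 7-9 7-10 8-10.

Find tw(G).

A width-3 tree decomposition is:
Bags: B1 = {1, 3, 8, 10}  B2 = {1, 4, 8, 10}  B3 = {3, 7, 8, 10}  B4 = {3, 5, 7, 10}  B5 = {1, 6, 8, 10}  B6 = {3, 5, 7, 9}  B7 = {1, 2, 4, 8}
Tree: B1–B2, B1–B3, B3–B4, B1–B5, B4–B6, B2–B7
Every bag has size at most 4, so the width is 4 − 1 = 3 and tw(G) ≤ 3. On the other hand G contains the 4-clique {1, 2, 4, 8}. A clique must lie in a single bag of any decomposition, so no decomposition can have width below 3. Therefore the treewidth is 3.

3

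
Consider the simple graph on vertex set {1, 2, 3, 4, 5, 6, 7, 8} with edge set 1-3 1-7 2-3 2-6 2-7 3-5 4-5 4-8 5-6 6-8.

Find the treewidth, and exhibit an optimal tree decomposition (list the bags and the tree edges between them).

Treewidth 2.
One optimal decomposition is:
Bags: B1 = {4, 5, 8}  B2 = {5, 6, 8}  B3 = {3, 5, 6}  B4 = {2, 3, 6}  B5 = {1, 2, 3}  B6 = {1, 2, 7}
Tree: B1–B2, B2–B3, B3–B4, B4–B5, B5–B6

The largest bag has 3 vertices, giving width 2; this decomposition certifies tw(G) ≤ 2. The edges 4–8–6–5–4 form a cycle, so G is not a tree and its treewidth is at least 2. Therefore the treewidth is 2.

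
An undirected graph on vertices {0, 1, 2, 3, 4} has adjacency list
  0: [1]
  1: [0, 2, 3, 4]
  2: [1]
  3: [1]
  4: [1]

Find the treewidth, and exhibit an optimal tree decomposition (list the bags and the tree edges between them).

The largest bag has 2 vertices, giving width 1; this decomposition certifies tw(G) ≤ 1. G has an edge, so its treewidth is at least 1. Combining the bounds, tw(G) = 1.

Treewidth 1.
Bags: B1 = {0, 1}  B2 = {1, 3}  B3 = {1, 4}  B4 = {1, 2}
Tree: B1–B2, B2–B3, B1–B4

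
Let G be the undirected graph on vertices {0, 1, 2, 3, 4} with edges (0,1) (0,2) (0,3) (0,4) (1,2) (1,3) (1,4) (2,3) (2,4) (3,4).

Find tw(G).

A width-4 tree decomposition is:
Bags: B1 = {0, 1, 2, 3, 4}
Tree: (single bag)
With just one bag of size 5, the width is 5 − 1 = 4, so tw(G) ≤ 4. Conversely, {0, 1, 2, 3, 4} is a clique of size 5, and the vertices of any clique must share a bag in every tree decomposition; so some bag has ≥ 5 vertices and tw(G) ≥ 4. Therefore the treewidth is 4.

4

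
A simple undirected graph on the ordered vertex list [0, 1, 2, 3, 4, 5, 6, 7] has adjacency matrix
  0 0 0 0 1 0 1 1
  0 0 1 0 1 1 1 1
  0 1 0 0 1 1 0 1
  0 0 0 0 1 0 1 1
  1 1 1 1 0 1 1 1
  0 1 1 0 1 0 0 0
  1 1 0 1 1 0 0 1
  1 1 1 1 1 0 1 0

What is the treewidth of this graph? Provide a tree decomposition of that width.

Each bag holds 4 vertices, so the decomposition has width 3, which upper-bounds the treewidth. On the other hand G contains the 4-clique {1, 2, 4, 5}. A clique must lie in a single bag of any decomposition, so no decomposition can have width below 3. Combining the bounds, tw(G) = 3.

Treewidth 3.
One optimal decomposition is:
Bags: B1 = {0, 4, 6, 7}  B2 = {1, 4, 6, 7}  B3 = {1, 2, 4, 7}  B4 = {1, 2, 4, 5}  B5 = {3, 4, 6, 7}
Tree: B1–B2, B2–B3, B3–B4, B2–B5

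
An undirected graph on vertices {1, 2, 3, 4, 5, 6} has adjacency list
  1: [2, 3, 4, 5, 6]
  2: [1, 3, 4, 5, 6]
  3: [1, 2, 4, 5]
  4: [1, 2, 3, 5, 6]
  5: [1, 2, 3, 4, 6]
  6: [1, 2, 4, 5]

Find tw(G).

A width-4 tree decomposition is:
Bags: B1 = {1, 2, 4, 5, 6}  B2 = {1, 2, 3, 4, 5}
Tree: B1–B2
Every bag has size at most 5, so the width is 5 − 1 = 4 and tw(G) ≤ 4. Conversely, {1, 2, 3, 4, 5} is a clique of size 5, and the vertices of any clique must share a bag in every tree decomposition; so some bag has ≥ 5 vertices and tw(G) ≥ 4. Therefore the treewidth is 4.

4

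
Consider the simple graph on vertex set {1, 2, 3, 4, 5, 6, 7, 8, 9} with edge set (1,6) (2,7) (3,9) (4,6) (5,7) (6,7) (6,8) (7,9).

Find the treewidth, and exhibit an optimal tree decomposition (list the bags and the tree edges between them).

The largest bag has 2 vertices, giving width 1; this decomposition certifies tw(G) ≤ 1. Any graph with an edge has treewidth ≥ 1, and G has the edge 6–7. Combining the bounds, tw(G) = 1.

Treewidth 1.
One such decomposition:
Bags: B1 = {6, 7}  B2 = {7, 9}  B3 = {1, 6}  B4 = {4, 6}  B5 = {2, 7}  B6 = {5, 7}  B7 = {3, 9}  B8 = {6, 8}
Tree: B1–B2, B1–B3, B1–B4, B2–B5, B1–B6, B2–B7, B3–B8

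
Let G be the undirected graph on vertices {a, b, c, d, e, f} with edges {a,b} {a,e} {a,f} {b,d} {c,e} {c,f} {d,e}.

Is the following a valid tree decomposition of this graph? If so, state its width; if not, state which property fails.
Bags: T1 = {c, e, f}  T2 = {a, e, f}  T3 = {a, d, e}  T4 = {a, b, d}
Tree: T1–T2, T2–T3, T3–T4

Vertex coverage: the bags together contain {a, b, c, d, e, f}, the full vertex set. Edge coverage: each edge of G has both endpoints in at least one bag. Running intersection: for every vertex, the bags containing it form a connected subtree. All three properties hold, so this is a valid tree decomposition of width max|bag| − 1 = 2, and hence tw(G) ≤ 2.

Yes; width 2.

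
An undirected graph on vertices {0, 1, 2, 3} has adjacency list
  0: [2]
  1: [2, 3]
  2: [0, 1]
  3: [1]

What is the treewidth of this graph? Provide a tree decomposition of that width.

Treewidth 1.
One such decomposition:
Bags: B1 = {0, 2}  B2 = {1, 2}  B3 = {1, 3}
Tree: B1–B2, B2–B3

Each bag holds 2 vertices, so the decomposition has width 1, which upper-bounds the treewidth. Any graph with an edge has treewidth ≥ 1, and G has the edge 0–2. Combining the bounds, tw(G) = 1.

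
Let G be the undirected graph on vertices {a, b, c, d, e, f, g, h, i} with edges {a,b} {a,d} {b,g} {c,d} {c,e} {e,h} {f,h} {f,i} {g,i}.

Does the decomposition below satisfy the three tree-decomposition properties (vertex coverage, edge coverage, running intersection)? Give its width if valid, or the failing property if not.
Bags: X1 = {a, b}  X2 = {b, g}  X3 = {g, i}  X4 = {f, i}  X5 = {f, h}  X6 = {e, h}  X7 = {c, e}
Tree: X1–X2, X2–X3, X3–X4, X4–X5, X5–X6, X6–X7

No — vertex d appears in no bag.

A tree decomposition must satisfy three properties: every vertex lies in some bag; for every edge, both endpoints lie together in some bag; and for every vertex, the bags containing it form a connected subtree. Here vertex d appears in no bag, so the decomposition is invalid.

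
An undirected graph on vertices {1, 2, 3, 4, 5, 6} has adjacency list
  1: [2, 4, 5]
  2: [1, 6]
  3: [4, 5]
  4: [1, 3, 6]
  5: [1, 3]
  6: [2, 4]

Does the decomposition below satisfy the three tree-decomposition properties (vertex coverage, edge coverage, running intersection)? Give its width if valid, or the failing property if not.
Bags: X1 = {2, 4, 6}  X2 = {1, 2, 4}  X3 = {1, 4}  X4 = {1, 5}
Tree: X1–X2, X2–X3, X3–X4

A tree decomposition must satisfy three properties: every vertex lies in some bag; for every edge, both endpoints lie together in some bag; and for every vertex, the bags containing it form a connected subtree. Here vertex 3 appears in no bag, so the decomposition is invalid.

No — vertex 3 appears in no bag.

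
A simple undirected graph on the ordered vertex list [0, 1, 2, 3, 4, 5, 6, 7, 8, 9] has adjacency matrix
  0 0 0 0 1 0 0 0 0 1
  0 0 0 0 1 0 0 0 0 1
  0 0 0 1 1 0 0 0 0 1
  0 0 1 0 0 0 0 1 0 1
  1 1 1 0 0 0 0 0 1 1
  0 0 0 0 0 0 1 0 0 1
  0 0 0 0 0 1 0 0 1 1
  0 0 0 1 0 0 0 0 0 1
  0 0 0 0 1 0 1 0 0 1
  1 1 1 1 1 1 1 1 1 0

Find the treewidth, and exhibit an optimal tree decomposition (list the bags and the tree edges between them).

Every bag has size at most 3, so the width is 3 − 1 = 2 and tw(G) ≤ 2. For the lower bound, the 3 vertices {2, 3, 9} are pairwise adjacent, and any tree decomposition puts a clique entirely inside one bag — forcing width ≥ 2. Hence tw(G) = 2 exactly.

Treewidth 2.
Bags: B1 = {4, 8, 9}  B2 = {2, 4, 9}  B3 = {1, 4, 9}  B4 = {0, 4, 9}  B5 = {6, 8, 9}  B6 = {2, 3, 9}  B7 = {5, 6, 9}  B8 = {3, 7, 9}
Tree: B1–B2, B2–B3, B3–B4, B1–B5, B2–B6, B5–B7, B6–B8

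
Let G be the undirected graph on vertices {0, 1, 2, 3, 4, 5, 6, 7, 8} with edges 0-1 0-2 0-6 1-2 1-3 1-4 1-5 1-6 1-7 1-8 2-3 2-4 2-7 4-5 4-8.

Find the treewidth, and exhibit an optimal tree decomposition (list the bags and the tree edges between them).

Treewidth 2.
Bags: B1 = {1, 2, 4}  B2 = {0, 1, 2}  B3 = {1, 2, 3}  B4 = {1, 4, 5}  B5 = {1, 4, 8}  B6 = {0, 1, 6}  B7 = {1, 2, 7}
Tree: B1–B2, B1–B3, B1–B4, B4–B5, B2–B6, B2–B7

Every bag has size at most 3, so the width is 3 − 1 = 2 and tw(G) ≤ 2. For the lower bound, the 3 vertices {1, 4, 8} are pairwise adjacent, and any tree decomposition puts a clique entirely inside one bag — forcing width ≥ 2. Therefore the treewidth is 2.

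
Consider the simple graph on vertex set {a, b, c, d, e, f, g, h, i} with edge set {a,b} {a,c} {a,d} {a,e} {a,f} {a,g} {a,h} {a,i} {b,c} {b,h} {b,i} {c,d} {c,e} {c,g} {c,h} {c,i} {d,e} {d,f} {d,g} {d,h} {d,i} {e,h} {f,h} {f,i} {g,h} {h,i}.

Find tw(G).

4

A width-4 tree decomposition is:
Bags: B1 = {a, b, c, h, i}  B2 = {a, c, d, h, i}  B3 = {a, d, f, h, i}  B4 = {a, c, d, g, h}  B5 = {a, c, d, e, h}
Tree: B1–B2, B2–B3, B2–B4, B2–B5
The largest bag has 5 vertices, giving width 4; this decomposition certifies tw(G) ≤ 4. Conversely, {a, c, d, g, h} is a clique of size 5, and the vertices of any clique must share a bag in every tree decomposition; so some bag has ≥ 5 vertices and tw(G) ≥ 4. Therefore the treewidth is 4.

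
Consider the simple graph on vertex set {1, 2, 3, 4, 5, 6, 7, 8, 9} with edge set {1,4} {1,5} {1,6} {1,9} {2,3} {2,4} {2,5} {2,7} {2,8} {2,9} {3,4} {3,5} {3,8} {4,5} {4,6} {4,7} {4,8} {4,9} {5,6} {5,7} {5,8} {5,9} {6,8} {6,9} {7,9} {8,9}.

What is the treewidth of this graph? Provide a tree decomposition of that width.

Every bag has size at most 5, so the width is 5 − 1 = 4 and tw(G) ≤ 4. Conversely, {1, 4, 5, 6, 9} is a clique of size 5, and the vertices of any clique must share a bag in every tree decomposition; so some bag has ≥ 5 vertices and tw(G) ≥ 4. Hence tw(G) = 4 exactly.

Treewidth 4.
Bags: B1 = {2, 4, 5, 8, 9}  B2 = {4, 5, 6, 8, 9}  B3 = {2, 4, 5, 7, 9}  B4 = {1, 4, 5, 6, 9}  B5 = {2, 3, 4, 5, 8}
Tree: B1–B2, B1–B3, B2–B4, B1–B5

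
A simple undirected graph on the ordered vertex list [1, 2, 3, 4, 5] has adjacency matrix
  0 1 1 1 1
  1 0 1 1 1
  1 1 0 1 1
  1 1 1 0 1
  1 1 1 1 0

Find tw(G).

A width-4 tree decomposition is:
Bags: B1 = {1, 2, 3, 4, 5}
Tree: (single bag)
With just one bag of size 5, the width is 5 − 1 = 4, so tw(G) ≤ 4. For the lower bound, the 5 vertices {1, 2, 3, 4, 5} are pairwise adjacent, and any tree decomposition puts a clique entirely inside one bag — forcing width ≥ 4. Therefore the treewidth is 4.

4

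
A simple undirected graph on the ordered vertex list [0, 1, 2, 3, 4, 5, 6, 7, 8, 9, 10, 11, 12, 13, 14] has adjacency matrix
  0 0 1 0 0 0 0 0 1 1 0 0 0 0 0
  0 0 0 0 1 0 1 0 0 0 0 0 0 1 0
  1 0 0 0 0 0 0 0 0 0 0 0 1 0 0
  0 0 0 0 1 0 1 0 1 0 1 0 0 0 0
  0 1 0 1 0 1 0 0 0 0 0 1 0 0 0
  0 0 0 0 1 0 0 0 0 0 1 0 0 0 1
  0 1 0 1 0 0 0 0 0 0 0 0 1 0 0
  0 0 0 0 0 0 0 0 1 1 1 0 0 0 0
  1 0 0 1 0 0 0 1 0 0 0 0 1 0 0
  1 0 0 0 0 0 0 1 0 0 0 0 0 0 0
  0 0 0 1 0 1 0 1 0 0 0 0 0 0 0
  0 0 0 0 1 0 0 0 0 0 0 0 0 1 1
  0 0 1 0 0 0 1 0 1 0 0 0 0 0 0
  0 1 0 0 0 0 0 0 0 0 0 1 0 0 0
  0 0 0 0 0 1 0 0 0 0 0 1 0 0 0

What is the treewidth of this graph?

3

A width-3 tree decomposition is:
Bags: B1 = {1, 11, 13, 14}  B2 = {1, 4, 11, 14}  B3 = {1, 4, 5, 14}  B4 = {1, 4, 5, 6}  B5 = {3, 4, 5, 6}  B6 = {3, 5, 6, 10}  B7 = {3, 6, 10, 12}  B8 = {3, 8, 10, 12}  B9 = {7, 8, 10, 12}  B10 = {2, 7, 8, 12}  B11 = {0, 2, 7, 8}  B12 = {0, 2, 7, 9}
Tree: B1–B2, B2–B3, B3–B4, B4–B5, B5–B6, B6–B7, B7–B8, B8–B9, B9–B10, B10–B11, B11–B12
Every bag has size at most 4, so the width is 4 − 1 = 3 and tw(G) ≤ 3. For the lower bound: the 4 vertex sets {11,13,14}, {1}, {4}, {3,5,6,10} are disjoint, each induces a connected subgraph, and every pair is joined by at least one edge of G. Contracting each set to a single vertex therefore yields K_{4} as a minor, and since treewidth is minor-monotone, tw(G) ≥ tw(K_{4}) = 3. Combining the bounds, tw(G) = 3.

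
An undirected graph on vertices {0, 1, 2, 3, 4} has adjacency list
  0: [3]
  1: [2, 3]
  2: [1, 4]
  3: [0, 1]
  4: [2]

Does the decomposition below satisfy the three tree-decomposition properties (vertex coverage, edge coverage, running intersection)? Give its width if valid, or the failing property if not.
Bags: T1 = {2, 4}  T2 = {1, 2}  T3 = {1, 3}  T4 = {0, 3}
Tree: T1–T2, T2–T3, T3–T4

Vertex coverage: the bags together contain {0, 1, 2, 3, 4}, the full vertex set. Edge coverage: each edge of G has both endpoints in at least one bag. Running intersection: for every vertex, the bags containing it form a connected subtree. All three properties hold, so this is a valid tree decomposition of width max|bag| − 1 = 1, and hence tw(G) ≤ 1.

Yes; width 1.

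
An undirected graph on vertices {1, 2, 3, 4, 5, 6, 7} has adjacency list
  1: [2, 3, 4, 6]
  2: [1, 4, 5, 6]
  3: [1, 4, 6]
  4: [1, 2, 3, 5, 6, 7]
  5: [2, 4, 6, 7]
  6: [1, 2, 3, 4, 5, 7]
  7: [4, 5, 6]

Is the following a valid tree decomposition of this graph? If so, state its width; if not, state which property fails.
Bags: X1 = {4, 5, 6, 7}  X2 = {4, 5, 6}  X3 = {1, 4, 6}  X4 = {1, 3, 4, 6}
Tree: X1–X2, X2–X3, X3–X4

A tree decomposition must satisfy three properties: every vertex lies in some bag; for every edge, both endpoints lie together in some bag; and for every vertex, the bags containing it form a connected subtree. Here vertex 2 appears in no bag, so the decomposition is invalid.

No — vertex 2 appears in no bag.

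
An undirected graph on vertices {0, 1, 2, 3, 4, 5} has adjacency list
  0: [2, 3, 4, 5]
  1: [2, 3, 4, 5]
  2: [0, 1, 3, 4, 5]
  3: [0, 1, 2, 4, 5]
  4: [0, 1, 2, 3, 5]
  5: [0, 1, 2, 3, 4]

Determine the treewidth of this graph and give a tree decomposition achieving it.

Treewidth 4.
One optimal decomposition is:
Bags: B1 = {1, 2, 3, 4, 5}  B2 = {0, 2, 3, 4, 5}
Tree: B1–B2

Every bag has size at most 5, so the width is 5 − 1 = 4 and tw(G) ≤ 4. For the lower bound, the 5 vertices {0, 2, 3, 4, 5} are pairwise adjacent, and any tree decomposition puts a clique entirely inside one bag — forcing width ≥ 4. Therefore the treewidth is 4.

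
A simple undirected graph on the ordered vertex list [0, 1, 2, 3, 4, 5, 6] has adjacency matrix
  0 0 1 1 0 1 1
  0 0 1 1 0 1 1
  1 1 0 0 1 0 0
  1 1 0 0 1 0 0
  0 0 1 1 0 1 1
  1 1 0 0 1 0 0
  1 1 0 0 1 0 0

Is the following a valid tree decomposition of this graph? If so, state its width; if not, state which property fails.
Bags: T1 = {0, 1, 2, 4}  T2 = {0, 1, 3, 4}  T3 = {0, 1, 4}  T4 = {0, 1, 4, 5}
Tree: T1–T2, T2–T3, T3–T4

No — vertex 6 appears in no bag.

A tree decomposition must satisfy three properties: every vertex lies in some bag; for every edge, both endpoints lie together in some bag; and for every vertex, the bags containing it form a connected subtree. Here vertex 6 appears in no bag, so the decomposition is invalid.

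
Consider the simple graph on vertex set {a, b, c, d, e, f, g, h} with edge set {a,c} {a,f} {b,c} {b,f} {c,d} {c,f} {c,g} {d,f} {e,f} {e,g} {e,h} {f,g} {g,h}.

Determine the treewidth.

2

A width-2 tree decomposition is:
Bags: B1 = {c, f, g}  B2 = {c, d, f}  B3 = {e, f, g}  B4 = {b, c, f}  B5 = {e, g, h}  B6 = {a, c, f}
Tree: B1–B2, B1–B3, B2–B4, B3–B5, B2–B6
Each bag holds 3 vertices, so the decomposition has width 2, which upper-bounds the treewidth. On the other hand G contains the 3-clique {e, g, h}. A clique must lie in a single bag of any decomposition, so no decomposition can have width below 2. Combining the bounds, tw(G) = 2.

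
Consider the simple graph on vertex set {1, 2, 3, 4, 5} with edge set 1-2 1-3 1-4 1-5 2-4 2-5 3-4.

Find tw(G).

2

A width-2 tree decomposition is:
Bags: B1 = {1, 2, 4}  B2 = {1, 3, 4}  B3 = {1, 2, 5}
Tree: B1–B2, B1–B3
Each bag holds 3 vertices, so the decomposition has width 2, which upper-bounds the treewidth. On the other hand G contains the 3-clique {1, 2, 4}. A clique must lie in a single bag of any decomposition, so no decomposition can have width below 2. Combining the bounds, tw(G) = 2.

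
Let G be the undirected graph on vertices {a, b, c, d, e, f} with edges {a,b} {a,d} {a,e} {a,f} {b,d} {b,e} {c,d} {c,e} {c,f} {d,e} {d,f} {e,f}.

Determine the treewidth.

3

A width-3 tree decomposition is:
Bags: B1 = {a, d, e, f}  B2 = {c, d, e, f}  B3 = {a, b, d, e}
Tree: B1–B2, B1–B3
Every bag has size at most 4, so the width is 4 − 1 = 3 and tw(G) ≤ 3. For the lower bound, the 4 vertices {c, d, e, f} are pairwise adjacent, and any tree decomposition puts a clique entirely inside one bag — forcing width ≥ 3. Therefore the treewidth is 3.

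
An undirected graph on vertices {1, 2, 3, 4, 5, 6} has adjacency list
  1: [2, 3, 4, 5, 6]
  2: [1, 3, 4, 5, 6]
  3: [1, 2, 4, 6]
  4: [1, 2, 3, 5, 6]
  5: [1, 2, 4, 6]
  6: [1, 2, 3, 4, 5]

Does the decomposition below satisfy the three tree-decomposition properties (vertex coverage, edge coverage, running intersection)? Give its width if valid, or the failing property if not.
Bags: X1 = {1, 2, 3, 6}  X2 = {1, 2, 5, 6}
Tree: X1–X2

A tree decomposition must satisfy three properties: every vertex lies in some bag; for every edge, both endpoints lie together in some bag; and for every vertex, the bags containing it form a connected subtree. Here vertex 4 appears in no bag, so the decomposition is invalid.

No — vertex 4 appears in no bag.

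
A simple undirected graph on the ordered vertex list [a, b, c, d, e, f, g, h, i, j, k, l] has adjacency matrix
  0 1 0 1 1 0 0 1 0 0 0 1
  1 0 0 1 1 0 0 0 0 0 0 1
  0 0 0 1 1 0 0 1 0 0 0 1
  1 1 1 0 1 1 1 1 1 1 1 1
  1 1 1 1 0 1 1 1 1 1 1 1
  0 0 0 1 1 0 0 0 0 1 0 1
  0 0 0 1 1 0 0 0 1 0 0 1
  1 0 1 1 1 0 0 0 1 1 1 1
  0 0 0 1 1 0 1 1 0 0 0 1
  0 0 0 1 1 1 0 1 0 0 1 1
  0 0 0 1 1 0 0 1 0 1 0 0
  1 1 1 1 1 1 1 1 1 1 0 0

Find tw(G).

4

A width-4 tree decomposition is:
Bags: B1 = {a, d, e, h, l}  B2 = {d, e, h, i, l}  B3 = {c, d, e, h, l}  B4 = {d, e, h, j, l}  B5 = {d, e, h, j, k}  B6 = {d, e, g, i, l}  B7 = {a, b, d, e, l}  B8 = {d, e, f, j, l}
Tree: B1–B2, B1–B3, B1–B4, B4–B5, B2–B6, B1–B7, B4–B8
The largest bag has 5 vertices, giving width 4; this decomposition certifies tw(G) ≤ 4. For the lower bound, the 5 vertices {d, e, g, i, l} are pairwise adjacent, and any tree decomposition puts a clique entirely inside one bag — forcing width ≥ 4. The upper and lower bounds meet at 4, so that is the treewidth.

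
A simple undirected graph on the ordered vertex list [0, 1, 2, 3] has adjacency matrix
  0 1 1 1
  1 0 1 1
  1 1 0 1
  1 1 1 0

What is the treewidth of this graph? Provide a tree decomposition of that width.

With just one bag of size 4, the width is 4 − 1 = 3, so tw(G) ≤ 3. For the lower bound, the 4 vertices {0, 1, 2, 3} are pairwise adjacent, and any tree decomposition puts a clique entirely inside one bag — forcing width ≥ 3. Combining the bounds, tw(G) = 3.

Treewidth 3.
One such decomposition:
Bags: B1 = {0, 1, 2, 3}
Tree: (single bag)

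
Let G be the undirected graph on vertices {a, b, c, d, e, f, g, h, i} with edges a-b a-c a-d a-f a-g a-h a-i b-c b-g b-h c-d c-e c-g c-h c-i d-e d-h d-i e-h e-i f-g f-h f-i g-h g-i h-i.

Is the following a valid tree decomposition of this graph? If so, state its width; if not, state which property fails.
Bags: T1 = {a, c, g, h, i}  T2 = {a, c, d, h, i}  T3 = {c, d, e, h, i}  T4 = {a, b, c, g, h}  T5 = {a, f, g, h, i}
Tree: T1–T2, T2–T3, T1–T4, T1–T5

Every vertex of G appears in some bag (union = {a, b, c, d, e, f, g, h, i}); every edge is covered by a bag; and for each vertex v the set of bags containing v is connected in the bag tree. The decomposition is therefore valid. The largest bag has 5 vertices, so the width is 4.

Yes; width 4.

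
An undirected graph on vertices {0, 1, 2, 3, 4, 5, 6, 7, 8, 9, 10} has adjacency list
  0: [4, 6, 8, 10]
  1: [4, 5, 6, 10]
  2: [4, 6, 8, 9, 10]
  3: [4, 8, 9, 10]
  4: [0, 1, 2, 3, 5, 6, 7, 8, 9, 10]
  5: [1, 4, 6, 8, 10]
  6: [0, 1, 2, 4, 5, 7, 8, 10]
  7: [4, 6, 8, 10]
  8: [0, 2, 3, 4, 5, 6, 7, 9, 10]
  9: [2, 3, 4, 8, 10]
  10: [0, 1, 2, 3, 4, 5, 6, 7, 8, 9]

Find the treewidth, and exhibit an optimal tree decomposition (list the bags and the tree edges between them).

Treewidth 4.
Bags: B1 = {2, 4, 6, 8, 10}  B2 = {4, 6, 7, 8, 10}  B3 = {4, 5, 6, 8, 10}  B4 = {2, 4, 8, 9, 10}  B5 = {0, 4, 6, 8, 10}  B6 = {3, 4, 8, 9, 10}  B7 = {1, 4, 5, 6, 10}
Tree: B1–B2, B2–B3, B1–B4, B2–B5, B4–B6, B3–B7

The largest bag has 5 vertices, giving width 4; this decomposition certifies tw(G) ≤ 4. For the lower bound, the 5 vertices {2, 4, 8, 9, 10} are pairwise adjacent, and any tree decomposition puts a clique entirely inside one bag — forcing width ≥ 4. Therefore the treewidth is 4.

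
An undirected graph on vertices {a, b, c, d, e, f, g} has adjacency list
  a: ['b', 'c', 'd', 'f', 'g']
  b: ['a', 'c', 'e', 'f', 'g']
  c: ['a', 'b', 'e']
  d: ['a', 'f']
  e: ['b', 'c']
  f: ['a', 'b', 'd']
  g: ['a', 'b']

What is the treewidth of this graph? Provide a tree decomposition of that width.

Treewidth 2.
One optimal decomposition is:
Bags: B1 = {a, b, c}  B2 = {a, b, f}  B3 = {a, b, g}  B4 = {b, c, e}  B5 = {a, d, f}
Tree: B1–B2, B2–B3, B1–B4, B2–B5

Each bag holds 3 vertices, so the decomposition has width 2, which upper-bounds the treewidth. On the other hand G contains the 3-clique {b, c, e}. A clique must lie in a single bag of any decomposition, so no decomposition can have width below 2. Therefore the treewidth is 2.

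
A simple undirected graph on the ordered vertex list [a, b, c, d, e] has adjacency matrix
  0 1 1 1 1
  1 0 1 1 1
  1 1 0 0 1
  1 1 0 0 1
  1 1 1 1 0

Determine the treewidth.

A width-3 tree decomposition is:
Bags: B1 = {a, b, c, e}  B2 = {a, b, d, e}
Tree: B1–B2
Every bag has size at most 4, so the width is 4 − 1 = 3 and tw(G) ≤ 3. For the lower bound, the 4 vertices {a, b, d, e} are pairwise adjacent, and any tree decomposition puts a clique entirely inside one bag — forcing width ≥ 3. The upper and lower bounds meet at 3, so that is the treewidth.

3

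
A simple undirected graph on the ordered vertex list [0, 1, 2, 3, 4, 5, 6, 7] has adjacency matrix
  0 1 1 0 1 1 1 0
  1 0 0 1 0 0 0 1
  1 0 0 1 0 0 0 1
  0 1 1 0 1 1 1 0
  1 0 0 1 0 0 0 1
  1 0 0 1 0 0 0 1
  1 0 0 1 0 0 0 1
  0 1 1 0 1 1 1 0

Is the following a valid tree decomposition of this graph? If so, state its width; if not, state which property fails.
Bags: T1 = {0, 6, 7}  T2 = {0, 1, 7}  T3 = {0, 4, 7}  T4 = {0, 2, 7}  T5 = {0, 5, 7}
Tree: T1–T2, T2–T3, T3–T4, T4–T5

No — vertex 3 appears in no bag.

A tree decomposition must satisfy three properties: every vertex lies in some bag; for every edge, both endpoints lie together in some bag; and for every vertex, the bags containing it form a connected subtree. Here vertex 3 appears in no bag, so the decomposition is invalid.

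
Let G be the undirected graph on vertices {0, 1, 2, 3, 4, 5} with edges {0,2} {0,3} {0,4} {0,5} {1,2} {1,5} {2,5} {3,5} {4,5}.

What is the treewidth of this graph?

A width-2 tree decomposition is:
Bags: B1 = {0, 4, 5}  B2 = {0, 2, 5}  B3 = {0, 3, 5}  B4 = {1, 2, 5}
Tree: B1–B2, B1–B3, B2–B4
Every bag has size at most 3, so the width is 3 − 1 = 2 and tw(G) ≤ 2. For the lower bound, the 3 vertices {0, 2, 5} are pairwise adjacent, and any tree decomposition puts a clique entirely inside one bag — forcing width ≥ 2. Combining the bounds, tw(G) = 2.

2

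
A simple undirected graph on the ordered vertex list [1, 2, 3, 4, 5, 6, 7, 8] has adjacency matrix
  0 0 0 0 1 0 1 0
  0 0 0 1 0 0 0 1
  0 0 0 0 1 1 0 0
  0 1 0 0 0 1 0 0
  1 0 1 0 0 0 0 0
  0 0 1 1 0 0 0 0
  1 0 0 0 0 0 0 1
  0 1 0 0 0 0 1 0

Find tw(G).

A width-2 tree decomposition is:
Bags: B1 = {2, 4, 8}  B2 = {4, 6, 8}  B3 = {3, 6, 8}  B4 = {3, 5, 8}  B5 = {1, 5, 8}  B6 = {1, 7, 8}
Tree: B1–B2, B2–B3, B3–B4, B4–B5, B5–B6
Each bag holds 3 vertices, so the decomposition has width 2, which upper-bounds the treewidth. For the lower bound, G contains the cycle 8–2–4–6–3–5–1–7–8, so G is not a forest; only forests have treewidth ≤ 1, hence tw(G) ≥ 2. Hence tw(G) = 2 exactly.

2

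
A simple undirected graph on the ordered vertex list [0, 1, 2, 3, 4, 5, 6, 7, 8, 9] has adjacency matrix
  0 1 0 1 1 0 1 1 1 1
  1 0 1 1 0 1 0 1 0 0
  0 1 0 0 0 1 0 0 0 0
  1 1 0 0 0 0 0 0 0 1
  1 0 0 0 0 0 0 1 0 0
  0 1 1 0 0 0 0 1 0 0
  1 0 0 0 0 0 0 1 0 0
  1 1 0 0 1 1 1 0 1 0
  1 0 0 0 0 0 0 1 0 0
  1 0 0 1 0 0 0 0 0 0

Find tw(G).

2

A width-2 tree decomposition is:
Bags: B1 = {0, 1, 3}  B2 = {0, 1, 7}  B3 = {0, 3, 9}  B4 = {1, 5, 7}  B5 = {1, 2, 5}  B6 = {0, 6, 7}  B7 = {0, 4, 7}  B8 = {0, 7, 8}
Tree: B1–B2, B1–B3, B2–B4, B4–B5, B2–B6, B2–B7, B2–B8
Every bag has size at most 3, so the width is 3 − 1 = 2 and tw(G) ≤ 2. Conversely, {0, 3, 9} is a clique of size 3, and the vertices of any clique must share a bag in every tree decomposition; so some bag has ≥ 3 vertices and tw(G) ≥ 2. Combining the bounds, tw(G) = 2.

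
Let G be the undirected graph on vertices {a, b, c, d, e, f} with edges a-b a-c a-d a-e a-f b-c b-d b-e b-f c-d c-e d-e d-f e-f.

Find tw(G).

4

A width-4 tree decomposition is:
Bags: B1 = {a, b, d, e, f}  B2 = {a, b, c, d, e}
Tree: B1–B2
Every bag has size at most 5, so the width is 5 − 1 = 4 and tw(G) ≤ 4. On the other hand G contains the 5-clique {a, b, c, d, e}. A clique must lie in a single bag of any decomposition, so no decomposition can have width below 4. The upper and lower bounds meet at 4, so that is the treewidth.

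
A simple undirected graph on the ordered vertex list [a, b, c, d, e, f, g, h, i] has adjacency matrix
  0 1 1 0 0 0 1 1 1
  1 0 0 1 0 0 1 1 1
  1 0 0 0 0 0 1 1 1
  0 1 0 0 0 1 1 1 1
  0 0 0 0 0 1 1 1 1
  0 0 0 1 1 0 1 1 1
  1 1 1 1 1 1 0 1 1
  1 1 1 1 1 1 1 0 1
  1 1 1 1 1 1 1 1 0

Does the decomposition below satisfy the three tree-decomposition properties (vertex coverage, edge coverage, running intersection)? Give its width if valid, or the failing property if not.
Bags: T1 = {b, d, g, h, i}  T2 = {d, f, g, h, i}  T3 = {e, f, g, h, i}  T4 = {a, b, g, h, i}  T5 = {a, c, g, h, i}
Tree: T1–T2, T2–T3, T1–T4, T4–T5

Yes; width 4.

Every vertex of G appears in some bag (union = {a, b, c, d, e, f, g, h, i}); every edge is covered by a bag; and for each vertex v the set of bags containing v is connected in the bag tree. The decomposition is therefore valid. The largest bag has 5 vertices, so the width is 4.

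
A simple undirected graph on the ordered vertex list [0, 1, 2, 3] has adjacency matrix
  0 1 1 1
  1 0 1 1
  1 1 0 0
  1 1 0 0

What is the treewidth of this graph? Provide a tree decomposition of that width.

Treewidth 2.
One optimal decomposition is:
Bags: B1 = {0, 1, 2}  B2 = {0, 1, 3}
Tree: B1–B2

The largest bag has 3 vertices, giving width 2; this decomposition certifies tw(G) ≤ 2. On the other hand G contains the 3-clique {0, 1, 2}. A clique must lie in a single bag of any decomposition, so no decomposition can have width below 2. Therefore the treewidth is 2.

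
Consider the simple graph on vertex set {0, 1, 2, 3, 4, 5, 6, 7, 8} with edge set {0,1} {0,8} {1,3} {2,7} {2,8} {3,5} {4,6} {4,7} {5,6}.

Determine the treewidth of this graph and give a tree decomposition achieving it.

Each bag holds 3 vertices, so the decomposition has width 2, which upper-bounds the treewidth. The edges 5–3–1–0–8–2–7–4–6–5 form a cycle, so G is not a tree and its treewidth is at least 2. Combining the bounds, tw(G) = 2.

Treewidth 2.
Bags: B1 = {1, 3, 5}  B2 = {0, 1, 5}  B3 = {0, 5, 8}  B4 = {2, 5, 8}  B5 = {2, 5, 7}  B6 = {4, 5, 7}  B7 = {4, 5, 6}
Tree: B1–B2, B2–B3, B3–B4, B4–B5, B5–B6, B6–B7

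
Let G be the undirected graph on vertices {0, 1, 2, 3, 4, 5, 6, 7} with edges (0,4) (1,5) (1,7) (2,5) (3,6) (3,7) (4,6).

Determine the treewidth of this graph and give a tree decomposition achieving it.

Treewidth 1.
One optimal decomposition is:
Bags: B1 = {0, 4}  B2 = {4, 6}  B3 = {3, 6}  B4 = {3, 7}  B5 = {1, 7}  B6 = {1, 5}  B7 = {2, 5}
Tree: B1–B2, B2–B3, B3–B4, B4–B5, B5–B6, B6–B7

Each bag holds 2 vertices, so the decomposition has width 1, which upper-bounds the treewidth. Any graph with an edge has treewidth ≥ 1, and G has the edge 0–4. The upper and lower bounds meet at 1, so that is the treewidth.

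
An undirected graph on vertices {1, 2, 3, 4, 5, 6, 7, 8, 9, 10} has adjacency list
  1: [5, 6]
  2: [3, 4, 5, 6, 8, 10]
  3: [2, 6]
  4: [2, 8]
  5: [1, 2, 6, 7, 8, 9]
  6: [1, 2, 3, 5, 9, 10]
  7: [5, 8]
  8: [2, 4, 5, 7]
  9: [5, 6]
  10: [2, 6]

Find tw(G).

A width-2 tree decomposition is:
Bags: B1 = {2, 4, 8}  B2 = {2, 5, 8}  B3 = {2, 5, 6}  B4 = {2, 6, 10}  B5 = {5, 6, 9}  B6 = {1, 5, 6}  B7 = {5, 7, 8}  B8 = {2, 3, 6}
Tree: B1–B2, B2–B3, B3–B4, B3–B5, B3–B6, B2–B7, B4–B8
The largest bag has 3 vertices, giving width 2; this decomposition certifies tw(G) ≤ 2. Conversely, {1, 5, 6} is a clique of size 3, and the vertices of any clique must share a bag in every tree decomposition; so some bag has ≥ 3 vertices and tw(G) ≥ 2. Therefore the treewidth is 2.

2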